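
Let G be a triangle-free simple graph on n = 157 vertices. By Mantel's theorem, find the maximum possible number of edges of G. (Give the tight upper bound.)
ex(157, K_3) = ⌊157^2/4⌋ = 6162

Mantel (1907): a triangle-free graph on n vertices has at most ⌊n^2/4⌋ edges, with equality for the complete bipartite graph K_{⌊n/2⌋, ⌈n/2⌉}. For n = 157: ⌊157^2/4⌋ = ⌊24649/4⌋ = 6162. The extremal graph is K_{78, 79}, which has 78·79 = 6162 edges.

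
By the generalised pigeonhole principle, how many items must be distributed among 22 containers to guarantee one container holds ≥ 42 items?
n = (42 − 1)·22 + 1 = 903

By the generalised pigeonhole principle, to guarantee some box contains ≥ r objects we need more than (r − 1) · k objects total. Threshold: n = (r − 1) · k + 1. With r = 42 and k = 22: n = 41 · 22 + 1 = 902 + 1 = 903. For n = 902 = 41 · 22, we can put exactly 41 objects in every box, avoiding 42 in any single one — so 903 is tight.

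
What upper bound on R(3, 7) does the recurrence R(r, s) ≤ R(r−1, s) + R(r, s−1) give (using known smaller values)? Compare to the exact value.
R(3, 7) ≤ R(2, 7) + R(3, 6) = 7 + 18 = 25; exact value R(3, 7) = 23.

The Erdős–Szekeres recurrence R(r, s) ≤ R(r−1, s) + R(r, s−1) applied to (r, s) = (3, 7) gives
  R(3, 7) ≤ R(2, 7) + R(3, 6) = 7 + 18 = 25.
(Recall R(2, k) = k and R is symmetric.) The recurrence is not tight here (it gives 25, but the exact value is R(3, 7) = 23); the tight upper bound requires a sharper argument than the simple recurrence, combined with a lower-bound construction on K_{22}.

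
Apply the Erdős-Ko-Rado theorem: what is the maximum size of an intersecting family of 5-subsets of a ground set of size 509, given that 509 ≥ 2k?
max |F| = C(508, 4) = 2742220195

The Erdős-Ko-Rado theorem states: for n ≥ 2k, an intersecting family of k-subsets of an n-element set has size at most C(n − 1, k − 1), with equality for 'star' families {A ⊆ [n] : |A| = k, i ∈ A} (fix an element i). For n = 509, k = 5: C(508, 4) = 2742220195.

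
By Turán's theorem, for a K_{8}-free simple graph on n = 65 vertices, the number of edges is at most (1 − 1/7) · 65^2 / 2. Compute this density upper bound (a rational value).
Turán density bound = (6/7) · 65^2/2 = 12675/7 ≈ 1810.7143

Turán's theorem: ex(n, K_{r+1}) is achieved by the complete r-partite Turán graph T(n, r) with parts as balanced as possible, and is at most (1 − 1/r) · n^2/2. For r = 7, n = 65: the density bound is (6/7) · 4225/2 = 12675/7 ≈ 1810.7143. The integer-valued extremum is e(T(65, 7)) = 1810, which is strictly less than the density bound 12675/7 since 7 ∤ 65 (the parts of T(65, 7) cannot all be equal).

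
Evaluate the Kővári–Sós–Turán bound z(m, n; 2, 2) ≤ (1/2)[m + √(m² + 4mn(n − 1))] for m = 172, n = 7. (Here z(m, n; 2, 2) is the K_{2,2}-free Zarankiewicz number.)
z(172, 7; 2, 2) ≤ (1/2)[172 + √(172² + 4·172·7·6)] = (1/2)[172 + √58480] = 206.9132

Kővári–Sós–Turán: let r_1, ..., r_172 be the row sums and z = Σ r_i the total number of 1s. Each pair of columns can share at most one row with both entries 1 (else a 2×2 all-ones block appears), so Σ_i C(r_i, 2) ≤ C(7, 2) = 21. By convexity Σ_i C(r_i, 2) ≥ 172·C(z/172, 2) = z(z − 172)/(2·172), giving z² − 172z − 172·7·6 ≤ 0 and hence z ≤ (1/2)[172 + √(29584 + 4·7224)] = (1/2)[172 + √58480] ≈ (1/2)(172 + 241.8264) = 206.9132.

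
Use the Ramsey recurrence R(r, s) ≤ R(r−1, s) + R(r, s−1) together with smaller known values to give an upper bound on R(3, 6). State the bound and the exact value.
R(3, 6) ≤ R(2, 6) + R(3, 5) = 6 + 14 = 20; exact value R(3, 6) = 18.

The Erdős–Szekeres recurrence R(r, s) ≤ R(r−1, s) + R(r, s−1) applied to (r, s) = (3, 6) gives
  R(3, 6) ≤ R(2, 6) + R(3, 5) = 6 + 14 = 20.
(Recall R(2, k) = k and R is symmetric.) The recurrence is not tight here (it gives 20, but the exact value is R(3, 6) = 18); the tight upper bound requires a sharper argument than the simple recurrence, combined with a lower-bound construction on K_{17}.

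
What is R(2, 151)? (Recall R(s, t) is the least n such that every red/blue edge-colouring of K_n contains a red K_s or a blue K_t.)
R(2, 151) = 151

R(2, k) = k for all k ≥ 2: in a 2-colouring of K_k, either some edge is red (a red K_2) or all edges are blue (a blue K_k). And K_{150} coloured all-blue has no blue K_151, so R(2, 151) > 150. Hence R(2, 151) = 151.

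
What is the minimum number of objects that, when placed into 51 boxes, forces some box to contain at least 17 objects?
n = (17 − 1)·51 + 1 = 817

By the generalised pigeonhole principle, to guarantee some box contains ≥ r objects we need more than (r − 1) · k objects total. Threshold: n = (r − 1) · k + 1. With r = 17 and k = 51: n = 16 · 51 + 1 = 816 + 1 = 817. For n = 816 = 16 · 51, we can put exactly 16 objects in every box, avoiding 17 in any single one — so 817 is tight.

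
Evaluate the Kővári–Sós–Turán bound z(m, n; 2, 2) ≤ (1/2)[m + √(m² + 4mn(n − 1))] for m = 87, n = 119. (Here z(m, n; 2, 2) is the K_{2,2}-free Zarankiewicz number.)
z(87, 119; 2, 2) ≤ (1/2)[87 + √(87² + 4·87·119·118)] = (1/2)[87 + √4894185] = 1149.6402

Kővári–Sós–Turán: let r_1, ..., r_87 be the row sums and z = Σ r_i the total number of 1s. Each pair of columns can share at most one row with both entries 1 (else a 2×2 all-ones block appears), so Σ_i C(r_i, 2) ≤ C(119, 2) = 7021. By convexity Σ_i C(r_i, 2) ≥ 87·C(z/87, 2) = z(z − 87)/(2·87), giving z² − 87z − 87·119·118 ≤ 0 and hence z ≤ (1/2)[87 + √(7569 + 4·1221654)] = (1/2)[87 + √4894185] ≈ (1/2)(87 + 2212.2805) = 1149.6402.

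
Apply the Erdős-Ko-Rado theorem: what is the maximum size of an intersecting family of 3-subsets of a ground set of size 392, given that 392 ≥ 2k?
max |F| = C(391, 2) = 76245

The Erdős-Ko-Rado theorem states: for n ≥ 2k, an intersecting family of k-subsets of an n-element set has size at most C(n − 1, k − 1), with equality for 'star' families {A ⊆ [n] : |A| = k, i ∈ A} (fix an element i). For n = 392, k = 3: C(391, 2) = 76245.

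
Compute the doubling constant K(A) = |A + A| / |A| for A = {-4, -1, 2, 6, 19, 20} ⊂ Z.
K = |A + A| / |A| = 20/6 = 10/3

Enumerate A + A = {a + b : a, b ∈ A}. With |A| = 6, there are |A|^2 = 36 ordered sum pairs; collecting distinct values, A + A = {-8, -5, -2, 1, 2, 4, 5, 8, 12, 15, 16, 18, 19, 21, 22, 25, 26, 38, 39, 40}, so |A + A| = 20. Thus K = 20/6 = 10/3. For comparison, the minimum possible |A + A| over all 6-element sets is 2·6 − 1 = 11 (so min K = 11/6), attained only by arithmetic progressions.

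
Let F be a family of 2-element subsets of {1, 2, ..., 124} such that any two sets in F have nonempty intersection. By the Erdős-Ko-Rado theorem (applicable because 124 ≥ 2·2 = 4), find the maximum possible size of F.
max |F| = C(123, 1) = 123

The Erdős-Ko-Rado theorem states: for n ≥ 2k, an intersecting family of k-subsets of an n-element set has size at most C(n − 1, k − 1), with equality for 'star' families {A ⊆ [n] : |A| = k, i ∈ A} (fix an element i). For n = 124, k = 2: C(123, 1) = 123.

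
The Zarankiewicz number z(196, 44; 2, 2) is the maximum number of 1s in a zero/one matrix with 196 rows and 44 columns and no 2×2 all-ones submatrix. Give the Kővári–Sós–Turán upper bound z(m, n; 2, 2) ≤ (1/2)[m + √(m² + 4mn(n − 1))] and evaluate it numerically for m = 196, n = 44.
z(196, 44; 2, 2) ≤ (1/2)[196 + √(196² + 4·196·44·43)] = (1/2)[196 + √1521744] = 714.7949

Kővári–Sós–Turán: let r_1, ..., r_196 be the row sums and z = Σ r_i the total number of 1s. Each pair of columns can share at most one row with both entries 1 (else a 2×2 all-ones block appears), so Σ_i C(r_i, 2) ≤ C(44, 2) = 946. By convexity Σ_i C(r_i, 2) ≥ 196·C(z/196, 2) = z(z − 196)/(2·196), giving z² − 196z − 196·44·43 ≤ 0 and hence z ≤ (1/2)[196 + √(38416 + 4·370832)] = (1/2)[196 + √1521744] ≈ (1/2)(196 + 1233.5899) = 714.7949.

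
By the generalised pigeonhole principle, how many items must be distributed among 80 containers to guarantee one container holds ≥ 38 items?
n = (38 − 1)·80 + 1 = 2961

By the generalised pigeonhole principle, to guarantee some box contains ≥ r objects we need more than (r − 1) · k objects total. Threshold: n = (r − 1) · k + 1. With r = 38 and k = 80: n = 37 · 80 + 1 = 2960 + 1 = 2961. For n = 2960 = 37 · 80, we can put exactly 37 objects in every box, avoiding 38 in any single one — so 2961 is tight.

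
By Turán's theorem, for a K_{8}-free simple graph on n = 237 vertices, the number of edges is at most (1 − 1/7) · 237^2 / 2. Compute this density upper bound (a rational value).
Turán density bound = (6/7) · 237^2/2 = 168507/7 ≈ 24072.4286

Turán's theorem: ex(n, K_{r+1}) is achieved by the complete r-partite Turán graph T(n, r) with parts as balanced as possible, and is at most (1 − 1/r) · n^2/2. For r = 7, n = 237: the density bound is (6/7) · 56169/2 = 168507/7 ≈ 24072.4286. The integer-valued extremum is e(T(237, 7)) = 24072, which is strictly less than the density bound 168507/7 since 7 ∤ 237 (the parts of T(237, 7) cannot all be equal).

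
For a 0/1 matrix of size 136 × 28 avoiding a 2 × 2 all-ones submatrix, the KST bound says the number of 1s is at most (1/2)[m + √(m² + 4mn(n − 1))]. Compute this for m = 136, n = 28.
z(136, 28; 2, 2) ≤ (1/2)[136 + √(136² + 4·136·28·27)] = (1/2)[136 + √429760] = 395.7804

Kővári–Sós–Turán: let r_1, ..., r_136 be the row sums and z = Σ r_i the total number of 1s. Each pair of columns can share at most one row with both entries 1 (else a 2×2 all-ones block appears), so Σ_i C(r_i, 2) ≤ C(28, 2) = 378. By convexity Σ_i C(r_i, 2) ≥ 136·C(z/136, 2) = z(z − 136)/(2·136), giving z² − 136z − 136·28·27 ≤ 0 and hence z ≤ (1/2)[136 + √(18496 + 4·102816)] = (1/2)[136 + √429760] ≈ (1/2)(136 + 655.5608) = 395.7804.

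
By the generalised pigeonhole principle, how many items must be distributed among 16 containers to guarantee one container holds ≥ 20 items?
n = (20 − 1)·16 + 1 = 305

By the generalised pigeonhole principle, to guarantee some box contains ≥ r objects we need more than (r − 1) · k objects total. Threshold: n = (r − 1) · k + 1. With r = 20 and k = 16: n = 19 · 16 + 1 = 304 + 1 = 305. For n = 304 = 19 · 16, we can put exactly 19 objects in every box, avoiding 20 in any single one — so 305 is tight.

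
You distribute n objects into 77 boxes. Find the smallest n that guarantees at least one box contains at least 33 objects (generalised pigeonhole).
n = (33 − 1)·77 + 1 = 2465

By the generalised pigeonhole principle, to guarantee some box contains ≥ r objects we need more than (r − 1) · k objects total. Threshold: n = (r − 1) · k + 1. With r = 33 and k = 77: n = 32 · 77 + 1 = 2464 + 1 = 2465. For n = 2464 = 32 · 77, we can put exactly 32 objects in every box, avoiding 33 in any single one — so 2465 is tight.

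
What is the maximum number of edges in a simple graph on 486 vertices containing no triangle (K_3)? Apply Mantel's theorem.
ex(486, K_3) = ⌊486^2/4⌋ = 59049

Mantel (1907): a triangle-free graph on n vertices has at most ⌊n^2/4⌋ edges, with equality for the complete bipartite graph K_{⌊n/2⌋, ⌈n/2⌉}. For n = 486: ⌊486^2/4⌋ = ⌊236196/4⌋ = 59049. The extremal graph is K_{243, 243}, which has 243·243 = 59049 edges.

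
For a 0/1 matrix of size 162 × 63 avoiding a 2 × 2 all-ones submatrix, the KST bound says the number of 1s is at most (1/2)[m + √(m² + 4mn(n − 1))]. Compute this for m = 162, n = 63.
z(162, 63; 2, 2) ≤ (1/2)[162 + √(162² + 4·162·63·62)] = (1/2)[162 + √2557332] = 880.583

Kővári–Sós–Turán: let r_1, ..., r_162 be the row sums and z = Σ r_i the total number of 1s. Each pair of columns can share at most one row with both entries 1 (else a 2×2 all-ones block appears), so Σ_i C(r_i, 2) ≤ C(63, 2) = 1953. By convexity Σ_i C(r_i, 2) ≥ 162·C(z/162, 2) = z(z − 162)/(2·162), giving z² − 162z − 162·63·62 ≤ 0 and hence z ≤ (1/2)[162 + √(26244 + 4·632772)] = (1/2)[162 + √2557332] ≈ (1/2)(162 + 1599.166) = 880.583.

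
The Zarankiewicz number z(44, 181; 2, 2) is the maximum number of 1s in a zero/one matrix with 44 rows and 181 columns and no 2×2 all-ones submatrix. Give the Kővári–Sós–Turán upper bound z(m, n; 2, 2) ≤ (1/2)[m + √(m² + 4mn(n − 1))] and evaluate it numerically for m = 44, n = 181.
z(44, 181; 2, 2) ≤ (1/2)[44 + √(44² + 4·44·181·180)] = (1/2)[44 + √5736016] = 1219.4991

Kővári–Sós–Turán: let r_1, ..., r_44 be the row sums and z = Σ r_i the total number of 1s. Each pair of columns can share at most one row with both entries 1 (else a 2×2 all-ones block appears), so Σ_i C(r_i, 2) ≤ C(181, 2) = 16290. By convexity Σ_i C(r_i, 2) ≥ 44·C(z/44, 2) = z(z − 44)/(2·44), giving z² − 44z − 44·181·180 ≤ 0 and hence z ≤ (1/2)[44 + √(1936 + 4·1433520)] = (1/2)[44 + √5736016] ≈ (1/2)(44 + 2394.9981) = 1219.4991.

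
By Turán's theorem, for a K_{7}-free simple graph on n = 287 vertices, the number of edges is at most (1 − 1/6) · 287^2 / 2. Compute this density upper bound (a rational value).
Turán density bound = (5/6) · 287^2/2 = 411845/12 ≈ 34320.4167

Turán's theorem: ex(n, K_{r+1}) is achieved by the complete r-partite Turán graph T(n, r) with parts as balanced as possible, and is at most (1 − 1/r) · n^2/2. For r = 6, n = 287: the density bound is (5/6) · 82369/2 = 411845/12 ≈ 34320.4167. The integer-valued extremum is e(T(287, 6)) = 34320, which is strictly less than the density bound 411845/12 since 6 ∤ 287 (the parts of T(287, 6) cannot all be equal).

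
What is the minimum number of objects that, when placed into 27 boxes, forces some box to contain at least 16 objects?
n = (16 − 1)·27 + 1 = 406

By the generalised pigeonhole principle, to guarantee some box contains ≥ r objects we need more than (r − 1) · k objects total. Threshold: n = (r − 1) · k + 1. With r = 16 and k = 27: n = 15 · 27 + 1 = 405 + 1 = 406. For n = 405 = 15 · 27, we can put exactly 15 objects in every box, avoiding 16 in any single one — so 406 is tight.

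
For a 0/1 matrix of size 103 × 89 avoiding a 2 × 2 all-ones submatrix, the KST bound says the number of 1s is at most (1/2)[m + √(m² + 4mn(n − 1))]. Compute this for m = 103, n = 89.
z(103, 89; 2, 2) ≤ (1/2)[103 + √(103² + 4·103·89·88)] = (1/2)[103 + √3237393] = 951.1378

Kővári–Sós–Turán: let r_1, ..., r_103 be the row sums and z = Σ r_i the total number of 1s. Each pair of columns can share at most one row with both entries 1 (else a 2×2 all-ones block appears), so Σ_i C(r_i, 2) ≤ C(89, 2) = 3916. By convexity Σ_i C(r_i, 2) ≥ 103·C(z/103, 2) = z(z − 103)/(2·103), giving z² − 103z − 103·89·88 ≤ 0 and hence z ≤ (1/2)[103 + √(10609 + 4·806696)] = (1/2)[103 + √3237393] ≈ (1/2)(103 + 1799.2757) = 951.1378.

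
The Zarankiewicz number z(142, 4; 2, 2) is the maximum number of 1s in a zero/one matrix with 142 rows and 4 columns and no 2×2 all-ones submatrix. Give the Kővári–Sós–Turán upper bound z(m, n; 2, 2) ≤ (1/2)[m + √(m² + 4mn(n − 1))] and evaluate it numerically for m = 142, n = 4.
z(142, 4; 2, 2) ≤ (1/2)[142 + √(142² + 4·142·4·3)] = (1/2)[142 + √26980] = 153.1279

Kővári–Sós–Turán: let r_1, ..., r_142 be the row sums and z = Σ r_i the total number of 1s. Each pair of columns can share at most one row with both entries 1 (else a 2×2 all-ones block appears), so Σ_i C(r_i, 2) ≤ C(4, 2) = 6. By convexity Σ_i C(r_i, 2) ≥ 142·C(z/142, 2) = z(z − 142)/(2·142), giving z² − 142z − 142·4·3 ≤ 0 and hence z ≤ (1/2)[142 + √(20164 + 4·1704)] = (1/2)[142 + √26980] ≈ (1/2)(142 + 164.2559) = 153.1279.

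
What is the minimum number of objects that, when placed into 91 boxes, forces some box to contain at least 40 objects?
n = (40 − 1)·91 + 1 = 3550

By the generalised pigeonhole principle, to guarantee some box contains ≥ r objects we need more than (r − 1) · k objects total. Threshold: n = (r − 1) · k + 1. With r = 40 and k = 91: n = 39 · 91 + 1 = 3549 + 1 = 3550. For n = 3549 = 39 · 91, we can put exactly 39 objects in every box, avoiding 40 in any single one — so 3550 is tight.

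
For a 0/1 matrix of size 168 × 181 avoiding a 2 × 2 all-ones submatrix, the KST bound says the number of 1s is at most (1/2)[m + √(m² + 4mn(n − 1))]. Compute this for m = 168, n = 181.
z(168, 181; 2, 2) ≤ (1/2)[168 + √(168² + 4·168·181·180)] = (1/2)[168 + √21921984] = 2425.0459

Kővári–Sós–Turán: let r_1, ..., r_168 be the row sums and z = Σ r_i the total number of 1s. Each pair of columns can share at most one row with both entries 1 (else a 2×2 all-ones block appears), so Σ_i C(r_i, 2) ≤ C(181, 2) = 16290. By convexity Σ_i C(r_i, 2) ≥ 168·C(z/168, 2) = z(z − 168)/(2·168), giving z² − 168z − 168·181·180 ≤ 0 and hence z ≤ (1/2)[168 + √(28224 + 4·5473440)] = (1/2)[168 + √21921984] ≈ (1/2)(168 + 4682.0918) = 2425.0459.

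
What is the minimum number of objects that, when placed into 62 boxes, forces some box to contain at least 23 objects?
n = (23 − 1)·62 + 1 = 1365

By the generalised pigeonhole principle, to guarantee some box contains ≥ r objects we need more than (r − 1) · k objects total. Threshold: n = (r − 1) · k + 1. With r = 23 and k = 62: n = 22 · 62 + 1 = 1364 + 1 = 1365. For n = 1364 = 22 · 62, we can put exactly 22 objects in every box, avoiding 23 in any single one — so 1365 is tight.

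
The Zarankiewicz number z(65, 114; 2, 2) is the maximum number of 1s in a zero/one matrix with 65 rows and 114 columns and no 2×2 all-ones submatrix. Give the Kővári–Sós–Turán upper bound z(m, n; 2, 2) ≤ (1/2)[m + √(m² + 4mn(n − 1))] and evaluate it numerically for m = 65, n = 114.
z(65, 114; 2, 2) ≤ (1/2)[65 + √(65² + 4·65·114·113)] = (1/2)[65 + √3353545] = 948.1343

Kővári–Sós–Turán: let r_1, ..., r_65 be the row sums and z = Σ r_i the total number of 1s. Each pair of columns can share at most one row with both entries 1 (else a 2×2 all-ones block appears), so Σ_i C(r_i, 2) ≤ C(114, 2) = 6441. By convexity Σ_i C(r_i, 2) ≥ 65·C(z/65, 2) = z(z − 65)/(2·65), giving z² − 65z − 65·114·113 ≤ 0 and hence z ≤ (1/2)[65 + √(4225 + 4·837330)] = (1/2)[65 + √3353545] ≈ (1/2)(65 + 1831.2687) = 948.1343.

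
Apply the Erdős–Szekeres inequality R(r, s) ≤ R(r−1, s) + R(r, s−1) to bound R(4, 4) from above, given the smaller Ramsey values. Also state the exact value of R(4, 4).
R(4, 4) ≤ R(3, 4) + R(4, 3) = 9 + 9 = 18; exact value R(4, 4) = 18.

The Erdős–Szekeres recurrence R(r, s) ≤ R(r−1, s) + R(r, s−1) applied to (r, s) = (4, 4) gives
  R(4, 4) ≤ R(3, 4) + R(4, 3) = 9 + 9 = 18.
(Recall R(2, k) = k and R is symmetric.) Here the recurrence bound is tight: a matching lower-bound construction on K_{17} shows R(4, 4) > 17, so R(4, 4) = 18 exactly.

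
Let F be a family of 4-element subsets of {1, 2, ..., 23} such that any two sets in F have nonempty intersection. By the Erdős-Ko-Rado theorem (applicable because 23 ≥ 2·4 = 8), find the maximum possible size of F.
max |F| = C(22, 3) = 1540

Erdős-Ko-Rado (1961): when n ≥ 2k, max |F| = C(n−1, k−1). The bound is attained by the star {A : i ∈ A} for any fixed i ∈ [n]. Here C(23−1, 4−1) = C(22, 3) = 1540.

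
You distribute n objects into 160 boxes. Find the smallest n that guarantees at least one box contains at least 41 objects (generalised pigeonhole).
n = (41 − 1)·160 + 1 = 6401

By the generalised pigeonhole principle, to guarantee some box contains ≥ r objects we need more than (r − 1) · k objects total. Threshold: n = (r − 1) · k + 1. With r = 41 and k = 160: n = 40 · 160 + 1 = 6400 + 1 = 6401. For n = 6400 = 40 · 160, we can put exactly 40 objects in every box, avoiding 41 in any single one — so 6401 is tight.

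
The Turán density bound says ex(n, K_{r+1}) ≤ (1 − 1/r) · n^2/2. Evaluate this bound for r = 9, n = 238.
Turán density bound = (8/9) · 238^2/2 = 226576/9 ≈ 25175.1111

Turán's theorem: ex(n, K_{r+1}) is achieved by the complete r-partite Turán graph T(n, r) with parts as balanced as possible, and is at most (1 − 1/r) · n^2/2. For r = 9, n = 238: the density bound is (8/9) · 56644/2 = 226576/9 ≈ 25175.1111. The integer-valued extremum is e(T(238, 9)) = 25174, which is strictly less than the density bound 226576/9 since 9 ∤ 238 (the parts of T(238, 9) cannot all be equal).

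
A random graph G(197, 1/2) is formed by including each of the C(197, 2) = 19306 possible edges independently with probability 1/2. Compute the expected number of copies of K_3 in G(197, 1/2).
E[# K_3] = C(197, 3) · (1/2)^C(3, 2) = 1254890 / 2^3 = 627445/4 = 156861.25

For each 3-subset S of vertices (there are C(197, 3) = 1254890 such S), let X_S = 1 if S induces a K_3 (all C(3, 2) = 3 edges present). Then P(X_S = 1) = (1/2)^3 = 1/8. By linearity of expectation, E[# K_3] = C(197, 3) · (1/2)^3 = 1254890 / 8 = 627445/4 = 156861.25.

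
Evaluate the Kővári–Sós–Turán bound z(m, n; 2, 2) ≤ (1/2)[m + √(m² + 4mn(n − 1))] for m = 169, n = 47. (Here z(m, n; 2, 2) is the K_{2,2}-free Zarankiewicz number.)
z(169, 47; 2, 2) ≤ (1/2)[169 + √(169² + 4·169·47·46)] = (1/2)[169 + √1490073] = 694.8427

Kővári–Sós–Turán: let r_1, ..., r_169 be the row sums and z = Σ r_i the total number of 1s. Each pair of columns can share at most one row with both entries 1 (else a 2×2 all-ones block appears), so Σ_i C(r_i, 2) ≤ C(47, 2) = 1081. By convexity Σ_i C(r_i, 2) ≥ 169·C(z/169, 2) = z(z − 169)/(2·169), giving z² − 169z − 169·47·46 ≤ 0 and hence z ≤ (1/2)[169 + √(28561 + 4·365378)] = (1/2)[169 + √1490073] ≈ (1/2)(169 + 1220.6855) = 694.8427.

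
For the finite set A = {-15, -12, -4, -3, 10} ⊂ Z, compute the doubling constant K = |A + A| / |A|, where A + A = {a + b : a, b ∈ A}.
K = |A + A| / |A| = 15/5 = 3

Enumerate A + A = {a + b : a, b ∈ A}. With |A| = 5, there are |A|^2 = 25 ordered sum pairs; collecting distinct values, A + A = {-30, -27, -24, -19, -18, -16, -15, -8, -7, -6, -5, -2, 6, 7, 20}, so |A + A| = 15. Thus K = 15/5 = 3. For comparison, the minimum possible |A + A| over all 5-element sets is 2·5 − 1 = 9 (so min K = 9/5), attained only by arithmetic progressions.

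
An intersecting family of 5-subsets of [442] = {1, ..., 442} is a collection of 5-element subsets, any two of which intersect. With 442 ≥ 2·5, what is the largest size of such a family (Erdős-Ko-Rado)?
max |F| = C(441, 4) = 1554599970

The Erdős-Ko-Rado theorem states: for n ≥ 2k, an intersecting family of k-subsets of an n-element set has size at most C(n − 1, k − 1), with equality for 'star' families {A ⊆ [n] : |A| = k, i ∈ A} (fix an element i). For n = 442, k = 5: C(441, 4) = 1554599970.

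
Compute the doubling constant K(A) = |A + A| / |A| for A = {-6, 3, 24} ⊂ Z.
K = |A + A| / |A| = 6/3 = 2

Enumerate A + A = {a + b : a, b ∈ A}. With |A| = 3, there are |A|^2 = 9 ordered sum pairs; collecting distinct values, A + A = {-12, -3, 6, 18, 27, 48}, so |A + A| = 6. Thus K = 6/3 = 2. For comparison, the minimum possible |A + A| over all 3-element sets is 2·3 − 1 = 5 (so min K = 5/3), attained only by arithmetic progressions.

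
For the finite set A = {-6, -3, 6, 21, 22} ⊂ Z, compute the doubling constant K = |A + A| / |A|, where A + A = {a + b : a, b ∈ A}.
K = |A + A| / |A| = 15/5 = 3

Enumerate A + A = {a + b : a, b ∈ A}. With |A| = 5, there are |A|^2 = 25 ordered sum pairs; collecting distinct values, A + A = {-12, -9, -6, 0, 3, 12, 15, 16, 18, 19, 27, 28, 42, 43, 44}, so |A + A| = 15. Thus K = 15/5 = 3. For comparison, the minimum possible |A + A| over all 5-element sets is 2·5 − 1 = 9 (so min K = 9/5), attained only by arithmetic progressions.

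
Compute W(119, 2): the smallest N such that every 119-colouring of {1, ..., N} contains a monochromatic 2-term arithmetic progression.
W(119, 2) = 119 + 1 = 120

A 2-term AP is any pair of integers, so a monochromatic 2-AP exists iff some colour is used at least twice. With 119 colours, the colouring i ↦ i on {1, ..., 119} uses each colour once, avoiding any monochromatic pair, so W(119, 2) > 119. For {1, ..., 120}, pigeonhole forces two integers of the same colour, which form a monochromatic 2-AP. Hence W(119, 2) = 120.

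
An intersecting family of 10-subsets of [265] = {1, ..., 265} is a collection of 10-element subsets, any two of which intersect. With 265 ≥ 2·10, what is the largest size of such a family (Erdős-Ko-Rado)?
max |F| = C(264, 9) = 14955617450039552

Erdős-Ko-Rado (1961): when n ≥ 2k, max |F| = C(n−1, k−1). The bound is attained by the star {A : i ∈ A} for any fixed i ∈ [n]. Here C(265−1, 10−1) = C(264, 9) = 14955617450039552.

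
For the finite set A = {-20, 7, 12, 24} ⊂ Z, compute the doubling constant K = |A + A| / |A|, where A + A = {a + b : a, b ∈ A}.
K = |A + A| / |A| = 10/4 = 5/2

Enumerate A + A = {a + b : a, b ∈ A}. With |A| = 4, there are |A|^2 = 16 ordered sum pairs; collecting distinct values, A + A = {-40, -13, -8, 4, 14, 19, 24, 31, 36, 48}, so |A + A| = 10. Thus K = 10/4 = 5/2. For comparison, the minimum possible |A + A| over all 4-element sets is 2·4 − 1 = 7 (so min K = 7/4), attained only by arithmetic progressions.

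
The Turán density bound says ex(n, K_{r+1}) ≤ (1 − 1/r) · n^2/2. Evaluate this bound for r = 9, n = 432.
Turán density bound = (8/9) · 432^2/2 = 82944

Turán's theorem: ex(n, K_{r+1}) is achieved by the complete r-partite Turán graph T(n, r) with parts as balanced as possible, and is at most (1 − 1/r) · n^2/2. For r = 9, n = 432: the density bound is (8/9) · 186624/2 = 82944. Since 9 ∣ 432, the Turán graph T(432, 9) has parts of equal size 48, and its edge count e(T(432, 9)) = 82944 attains the density bound exactly.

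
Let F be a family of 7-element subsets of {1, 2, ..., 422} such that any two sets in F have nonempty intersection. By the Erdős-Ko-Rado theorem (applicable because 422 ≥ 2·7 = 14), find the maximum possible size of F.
max |F| = C(421, 6) = 7461370060144

The Erdős-Ko-Rado theorem states: for n ≥ 2k, an intersecting family of k-subsets of an n-element set has size at most C(n − 1, k − 1), with equality for 'star' families {A ⊆ [n] : |A| = k, i ∈ A} (fix an element i). For n = 422, k = 7: C(421, 6) = 7461370060144.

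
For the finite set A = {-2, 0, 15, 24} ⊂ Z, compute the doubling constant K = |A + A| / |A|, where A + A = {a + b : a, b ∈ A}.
K = |A + A| / |A| = 10/4 = 5/2

Enumerate A + A = {a + b : a, b ∈ A}. With |A| = 4, there are |A|^2 = 16 ordered sum pairs; collecting distinct values, A + A = {-4, -2, 0, 13, 15, 22, 24, 30, 39, 48}, so |A + A| = 10. Thus K = 10/4 = 5/2. For comparison, the minimum possible |A + A| over all 4-element sets is 2·4 − 1 = 7 (so min K = 7/4), attained only by arithmetic progressions.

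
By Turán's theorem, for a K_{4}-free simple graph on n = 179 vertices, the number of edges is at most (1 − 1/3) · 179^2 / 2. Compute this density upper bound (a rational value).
Turán density bound = (2/3) · 179^2/2 = 32041/3 ≈ 10680.3333

Turán's theorem: ex(n, K_{r+1}) is achieved by the complete r-partite Turán graph T(n, r) with parts as balanced as possible, and is at most (1 − 1/r) · n^2/2. For r = 3, n = 179: the density bound is (2/3) · 32041/2 = 32041/3 ≈ 10680.3333. The integer-valued extremum is e(T(179, 3)) = 10680, which is strictly less than the density bound 32041/3 since 3 ∤ 179 (the parts of T(179, 3) cannot all be equal).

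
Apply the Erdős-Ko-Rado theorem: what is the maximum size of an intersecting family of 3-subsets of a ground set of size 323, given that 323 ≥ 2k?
max |F| = C(322, 2) = 51681

The Erdős-Ko-Rado theorem states: for n ≥ 2k, an intersecting family of k-subsets of an n-element set has size at most C(n − 1, k − 1), with equality for 'star' families {A ⊆ [n] : |A| = k, i ∈ A} (fix an element i). For n = 323, k = 3: C(322, 2) = 51681.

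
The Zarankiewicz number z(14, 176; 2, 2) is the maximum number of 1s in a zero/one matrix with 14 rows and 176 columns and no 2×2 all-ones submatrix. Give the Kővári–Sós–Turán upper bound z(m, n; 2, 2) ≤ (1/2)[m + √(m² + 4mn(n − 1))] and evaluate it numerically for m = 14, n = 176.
z(14, 176; 2, 2) ≤ (1/2)[14 + √(14² + 4·14·176·175)] = (1/2)[14 + √1724996] = 663.6955

Kővári–Sós–Turán: let r_1, ..., r_14 be the row sums and z = Σ r_i the total number of 1s. Each pair of columns can share at most one row with both entries 1 (else a 2×2 all-ones block appears), so Σ_i C(r_i, 2) ≤ C(176, 2) = 15400. By convexity Σ_i C(r_i, 2) ≥ 14·C(z/14, 2) = z(z − 14)/(2·14), giving z² − 14z − 14·176·175 ≤ 0 and hence z ≤ (1/2)[14 + √(196 + 4·431200)] = (1/2)[14 + √1724996] ≈ (1/2)(14 + 1313.391) = 663.6955.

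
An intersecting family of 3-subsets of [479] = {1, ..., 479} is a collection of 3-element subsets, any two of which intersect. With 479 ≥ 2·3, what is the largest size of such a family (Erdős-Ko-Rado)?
max |F| = C(478, 2) = 114003

Erdős-Ko-Rado (1961): when n ≥ 2k, max |F| = C(n−1, k−1). The bound is attained by the star {A : i ∈ A} for any fixed i ∈ [n]. Here C(479−1, 3−1) = C(478, 2) = 114003.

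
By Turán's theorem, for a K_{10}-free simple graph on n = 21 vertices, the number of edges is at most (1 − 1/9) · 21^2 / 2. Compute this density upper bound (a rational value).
Turán density bound = (8/9) · 21^2/2 = 196

Turán's theorem: ex(n, K_{r+1}) is achieved by the complete r-partite Turán graph T(n, r) with parts as balanced as possible, and is at most (1 − 1/r) · n^2/2. For r = 9, n = 21: the density bound is (8/9) · 441/2 = 196. The integer-valued extremum is e(T(21, 9)) = 195, which is strictly less than the density bound 196 since 9 ∤ 21 (the parts of T(21, 9) cannot all be equal).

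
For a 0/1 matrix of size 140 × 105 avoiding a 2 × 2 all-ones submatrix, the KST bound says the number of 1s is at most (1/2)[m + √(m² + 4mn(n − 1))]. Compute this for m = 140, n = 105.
z(140, 105; 2, 2) ≤ (1/2)[140 + √(140² + 4·140·105·104)] = (1/2)[140 + √6134800] = 1308.4264

Kővári–Sós–Turán: let r_1, ..., r_140 be the row sums and z = Σ r_i the total number of 1s. Each pair of columns can share at most one row with both entries 1 (else a 2×2 all-ones block appears), so Σ_i C(r_i, 2) ≤ C(105, 2) = 5460. By convexity Σ_i C(r_i, 2) ≥ 140·C(z/140, 2) = z(z − 140)/(2·140), giving z² − 140z − 140·105·104 ≤ 0 and hence z ≤ (1/2)[140 + √(19600 + 4·1528800)] = (1/2)[140 + √6134800] ≈ (1/2)(140 + 2476.8528) = 1308.4264.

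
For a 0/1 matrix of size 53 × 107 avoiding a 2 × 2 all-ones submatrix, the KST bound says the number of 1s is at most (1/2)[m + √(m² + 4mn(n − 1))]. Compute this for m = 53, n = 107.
z(53, 107; 2, 2) ≤ (1/2)[53 + √(53² + 4·53·107·106)] = (1/2)[53 + √2407313] = 802.2759

Kővári–Sós–Turán: let r_1, ..., r_53 be the row sums and z = Σ r_i the total number of 1s. Each pair of columns can share at most one row with both entries 1 (else a 2×2 all-ones block appears), so Σ_i C(r_i, 2) ≤ C(107, 2) = 5671. By convexity Σ_i C(r_i, 2) ≥ 53·C(z/53, 2) = z(z − 53)/(2·53), giving z² − 53z − 53·107·106 ≤ 0 and hence z ≤ (1/2)[53 + √(2809 + 4·601126)] = (1/2)[53 + √2407313] ≈ (1/2)(53 + 1551.5518) = 802.2759.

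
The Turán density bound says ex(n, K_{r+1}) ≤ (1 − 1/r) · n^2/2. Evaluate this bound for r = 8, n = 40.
Turán density bound = (7/8) · 40^2/2 = 700

Turán's theorem: ex(n, K_{r+1}) is achieved by the complete r-partite Turán graph T(n, r) with parts as balanced as possible, and is at most (1 − 1/r) · n^2/2. For r = 8, n = 40: the density bound is (7/8) · 1600/2 = 700. Since 8 ∣ 40, the Turán graph T(40, 8) has parts of equal size 5, and its edge count e(T(40, 8)) = 700 attains the density bound exactly.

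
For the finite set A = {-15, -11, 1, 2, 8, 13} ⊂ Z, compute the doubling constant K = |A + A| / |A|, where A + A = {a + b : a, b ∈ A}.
K = |A + A| / |A| = 20/6 = 10/3

Enumerate A + A = {a + b : a, b ∈ A}. With |A| = 6, there are |A|^2 = 36 ordered sum pairs; collecting distinct values, A + A = {-30, -26, -22, -14, -13, -10, -9, -7, -3, -2, 2, 3, 4, 9, 10, 14, 15, 16, 21, 26}, so |A + A| = 20. Thus K = 20/6 = 10/3. For comparison, the minimum possible |A + A| over all 6-element sets is 2·6 − 1 = 11 (so min K = 11/6), attained only by arithmetic progressions.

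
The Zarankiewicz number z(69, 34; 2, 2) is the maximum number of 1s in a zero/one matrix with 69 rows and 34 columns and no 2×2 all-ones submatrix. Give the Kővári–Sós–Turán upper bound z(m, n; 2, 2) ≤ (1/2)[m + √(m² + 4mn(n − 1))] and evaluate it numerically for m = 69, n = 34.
z(69, 34; 2, 2) ≤ (1/2)[69 + √(69² + 4·69·34·33)] = (1/2)[69 + √314433] = 314.8716

Kővári–Sós–Turán: let r_1, ..., r_69 be the row sums and z = Σ r_i the total number of 1s. Each pair of columns can share at most one row with both entries 1 (else a 2×2 all-ones block appears), so Σ_i C(r_i, 2) ≤ C(34, 2) = 561. By convexity Σ_i C(r_i, 2) ≥ 69·C(z/69, 2) = z(z − 69)/(2·69), giving z² − 69z − 69·34·33 ≤ 0 and hence z ≤ (1/2)[69 + √(4761 + 4·77418)] = (1/2)[69 + √314433] ≈ (1/2)(69 + 560.7433) = 314.8716.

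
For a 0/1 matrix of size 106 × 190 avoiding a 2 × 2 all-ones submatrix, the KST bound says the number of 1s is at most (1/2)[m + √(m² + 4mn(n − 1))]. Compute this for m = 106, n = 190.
z(106, 190; 2, 2) ≤ (1/2)[106 + √(106² + 4·106·190·189)] = (1/2)[106 + √15237076] = 2004.7349

Kővári–Sós–Turán: let r_1, ..., r_106 be the row sums and z = Σ r_i the total number of 1s. Each pair of columns can share at most one row with both entries 1 (else a 2×2 all-ones block appears), so Σ_i C(r_i, 2) ≤ C(190, 2) = 17955. By convexity Σ_i C(r_i, 2) ≥ 106·C(z/106, 2) = z(z − 106)/(2·106), giving z² − 106z − 106·190·189 ≤ 0 and hence z ≤ (1/2)[106 + √(11236 + 4·3806460)] = (1/2)[106 + √15237076] ≈ (1/2)(106 + 3903.4697) = 2004.7349.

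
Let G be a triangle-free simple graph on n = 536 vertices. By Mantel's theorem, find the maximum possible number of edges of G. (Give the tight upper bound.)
ex(536, K_3) = ⌊536^2/4⌋ = 71824

Mantel (1907): a triangle-free graph on n vertices has at most ⌊n^2/4⌋ edges, with equality for the complete bipartite graph K_{⌊n/2⌋, ⌈n/2⌉}. For n = 536: ⌊536^2/4⌋ = ⌊287296/4⌋ = 71824. The extremal graph is K_{268, 268}, which has 268·268 = 71824 edges.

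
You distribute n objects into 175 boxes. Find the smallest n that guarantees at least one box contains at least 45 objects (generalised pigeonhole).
n = (45 − 1)·175 + 1 = 7701

By the generalised pigeonhole principle, to guarantee some box contains ≥ r objects we need more than (r − 1) · k objects total. Threshold: n = (r − 1) · k + 1. With r = 45 and k = 175: n = 44 · 175 + 1 = 7700 + 1 = 7701. For n = 7700 = 44 · 175, we can put exactly 44 objects in every box, avoiding 45 in any single one — so 7701 is tight.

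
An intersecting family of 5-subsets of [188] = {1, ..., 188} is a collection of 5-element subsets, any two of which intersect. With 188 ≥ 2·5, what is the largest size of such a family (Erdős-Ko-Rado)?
max |F| = C(187, 4) = 49332470

Erdős-Ko-Rado (1961): when n ≥ 2k, max |F| = C(n−1, k−1). The bound is attained by the star {A : i ∈ A} for any fixed i ∈ [n]. Here C(188−1, 5−1) = C(187, 4) = 49332470.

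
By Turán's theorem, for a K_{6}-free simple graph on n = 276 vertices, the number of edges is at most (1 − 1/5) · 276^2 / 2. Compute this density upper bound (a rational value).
Turán density bound = (4/5) · 276^2/2 = 152352/5 ≈ 30470.4

Turán's theorem: ex(n, K_{r+1}) is achieved by the complete r-partite Turán graph T(n, r) with parts as balanced as possible, and is at most (1 − 1/r) · n^2/2. For r = 5, n = 276: the density bound is (4/5) · 76176/2 = 152352/5 ≈ 30470.4. The integer-valued extremum is e(T(276, 5)) = 30470, which is strictly less than the density bound 152352/5 since 5 ∤ 276 (the parts of T(276, 5) cannot all be equal).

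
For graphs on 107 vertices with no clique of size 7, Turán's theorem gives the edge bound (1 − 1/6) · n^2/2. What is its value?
Turán density bound = (5/6) · 107^2/2 = 57245/12 ≈ 4770.4167

Turán's theorem: ex(n, K_{r+1}) is achieved by the complete r-partite Turán graph T(n, r) with parts as balanced as possible, and is at most (1 − 1/r) · n^2/2. For r = 6, n = 107: the density bound is (5/6) · 11449/2 = 57245/12 ≈ 4770.4167. The integer-valued extremum is e(T(107, 6)) = 4770, which is strictly less than the density bound 57245/12 since 6 ∤ 107 (the parts of T(107, 6) cannot all be equal).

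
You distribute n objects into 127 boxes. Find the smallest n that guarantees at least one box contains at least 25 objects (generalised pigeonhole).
n = (25 − 1)·127 + 1 = 3049

By the generalised pigeonhole principle, to guarantee some box contains ≥ r objects we need more than (r − 1) · k objects total. Threshold: n = (r − 1) · k + 1. With r = 25 and k = 127: n = 24 · 127 + 1 = 3048 + 1 = 3049. For n = 3048 = 24 · 127, we can put exactly 24 objects in every box, avoiding 25 in any single one — so 3049 is tight.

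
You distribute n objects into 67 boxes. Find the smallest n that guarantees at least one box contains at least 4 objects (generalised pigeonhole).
n = (4 − 1)·67 + 1 = 202

By the generalised pigeonhole principle, to guarantee some box contains ≥ r objects we need more than (r − 1) · k objects total. Threshold: n = (r − 1) · k + 1. With r = 4 and k = 67: n = 3 · 67 + 1 = 201 + 1 = 202. For n = 201 = 3 · 67, we can put exactly 3 objects in every box, avoiding 4 in any single one — so 202 is tight.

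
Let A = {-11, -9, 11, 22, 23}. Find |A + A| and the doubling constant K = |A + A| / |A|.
K = |A + A| / |A| = 15/5 = 3

Enumerate A + A = {a + b : a, b ∈ A}. With |A| = 5, there are |A|^2 = 25 ordered sum pairs; collecting distinct values, A + A = {-22, -20, -18, 0, 2, 11, 12, 13, 14, 22, 33, 34, 44, 45, 46}, so |A + A| = 15. Thus K = 15/5 = 3. For comparison, the minimum possible |A + A| over all 5-element sets is 2·5 − 1 = 9 (so min K = 9/5), attained only by arithmetic progressions.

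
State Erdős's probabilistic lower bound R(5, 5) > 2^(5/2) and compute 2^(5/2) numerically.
2^(5/2) = 5.6569; so R(5, 5) > 5.6569

Colour each edge of K_n uniformly at random with red/blue. The expected number of monochromatic K_5 is C(n, 5) · 2 · 2^(−C(5,2)). If C(n, 5) · 2^(1 − C(5,2)) < 1, then with positive probability no monochromatic K_5 exists, so R(5, 5) > n. The standard estimate C(n, 5) ≤ n^5/5! shows this inequality holds whenever n ≤ 2^(5/2) (since 5! · 2^(C(5,2) − 1) > 2^(5^2/2) ≥ n^5). Hence R(5, 5) > 2^(5/2) = 5.6569.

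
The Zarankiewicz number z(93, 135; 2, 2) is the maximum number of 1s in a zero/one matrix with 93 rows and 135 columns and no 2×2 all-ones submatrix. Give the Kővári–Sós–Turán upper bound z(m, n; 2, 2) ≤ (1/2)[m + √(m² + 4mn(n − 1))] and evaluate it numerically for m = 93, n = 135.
z(93, 135; 2, 2) ≤ (1/2)[93 + √(93² + 4·93·135·134)] = (1/2)[93 + √6738129] = 1344.3953

Kővári–Sós–Turán: let r_1, ..., r_93 be the row sums and z = Σ r_i the total number of 1s. Each pair of columns can share at most one row with both entries 1 (else a 2×2 all-ones block appears), so Σ_i C(r_i, 2) ≤ C(135, 2) = 9045. By convexity Σ_i C(r_i, 2) ≥ 93·C(z/93, 2) = z(z − 93)/(2·93), giving z² − 93z − 93·135·134 ≤ 0 and hence z ≤ (1/2)[93 + √(8649 + 4·1682370)] = (1/2)[93 + √6738129] ≈ (1/2)(93 + 2595.7906) = 1344.3953.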